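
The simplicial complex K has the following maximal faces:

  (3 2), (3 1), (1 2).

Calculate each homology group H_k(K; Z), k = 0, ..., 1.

H_0 = Z,  H_1 = Z.

Take the total order 1 < 2 < 3 on the vertex set. Then K (dimension 1) consists of the simplices:

  0-simplices (3): [1], [2], [3]
  1-simplices (3): [1,2], [1,3], [2,3]

so the chain groups are C_0 ≅ Z^3, C_1 ≅ Z^3.

∂_1: C_1 → C_0 maps an edge to its endpoints' difference, ∂[p,q] = q − p. For instance
  ∂[1,2] = [2] − [1].
The 3×3 boundary matrix has rank 2 and Smith normal form diag(1,1).

Now H_k = ker ∂_k / im ∂_{k+1}, so:

  H_0: rank C_0 − rank ∂_1 = 3 − 2 = 1, and the invariant factors of ∂_1 are all 1, so H_0 ≅ Z.
  H_1: rank ker ∂_1 − rank ∂_2 = (3 − 2) − 0 = 1, and there is no ∂_2, so H_1 ≅ Z.

As a check, the Euler characteristic is 3 − 3 = 0, which agrees with 1 − 1 = 0.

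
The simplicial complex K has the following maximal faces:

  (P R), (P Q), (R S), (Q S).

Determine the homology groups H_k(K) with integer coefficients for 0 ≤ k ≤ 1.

Fix the vertex order P < Q < R < S and write every simplex with vertices in increasing order. Then dim K = 1 and the simplices of K are:

  0-simplices (4): P, Q, R, S
  1-simplices (4): PQ, PR, QS, RS

giving chain groups C_0 ≅ Z^4, C_1 ≅ Z^4.

∂_1: C_1 → C_0 maps an edge to its endpoints' difference, ∂[p,q] = q − p. For instance
  ∂RS = S − R.
This gives a 4×4 integer matrix of rank 3; reducing to Smith normal form yields diagonal entries (1,1,1).

From H_k ≅ ker(∂_k) / im(∂_{k+1}) we obtain:

  H_0: rank C_0 − rank ∂_1 = 4 − 3 = 1, and the invariant factors of ∂_1 are all 1, so H_0 = Z.
  H_1: rank ker ∂_1 − rank ∂_2 = (4 − 3) − 0 = 1, and there is no ∂_2, so H_1 = Z.

(K is a triangulation of the circle S^1.)

H_0 = Z,  H_1 = Z.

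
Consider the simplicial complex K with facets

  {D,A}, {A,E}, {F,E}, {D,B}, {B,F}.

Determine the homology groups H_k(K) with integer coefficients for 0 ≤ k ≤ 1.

Order the vertices as A < B < D < E < F. Listing each simplex with vertices in this order, K has dimension 1 with simplices:

  0-simplices (5): A, B, D, E, F
  1-simplices (5): AD, AE, BD, BF, EF

Hence C_0 ≅ Z^5, C_1 ≅ Z^5.

∂_1: C_1 → C_0 is given by ∂[p,q] = [q] − [p]. For instance
  ∂BF = F − B.
The 5×5 boundary matrix has rank 4 and Smith normal form diag(1,1,1,1).

Reading off H_k = ker ∂_k / im ∂_{k+1}:

  H_0: rank C_0 − rank ∂_1 = 5 − 4 = 1, and the invariant factors of ∂_1 are all 1, so H_0 ≅ Z.
  H_1: rank ker ∂_1 − rank ∂_2 = (5 − 4) − 0 = 1, and there is no ∂_2, so H_1 ≅ Z.

As a check, the Euler characteristic is 5 − 5 = 0, which agrees with 1 − 1 = 0.
(K is a triangulation of the circle S^1.)

H_0 ≅ Z,  H_1 ≅ Z.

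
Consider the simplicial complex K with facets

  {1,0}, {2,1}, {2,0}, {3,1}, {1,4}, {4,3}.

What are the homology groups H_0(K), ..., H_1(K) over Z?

H_0 = Z,  H_1 = Z^2.

We work with the vertex ordering 0 < 1 < 2 < 3 < 4. The simplices of K, each written with vertices in increasing order, are:

  0-simplices (5): [0], [1], [2], [3], [4]
  1-simplices (6): [0,1], [0,2], [1,2], [1,3], [1,4], [3,4]

Hence C_0 ≅ Z^5, C_1 ≅ Z^6.

The boundary map ∂_1: C_1 → C_0 is given by ∂[p,q] = [q] − [p]. For instance
  ∂[3,4] = [4] − [3].
The 5×6 boundary matrix has rank 4 and Smith normal form diag(1,1,1,1).

Reading off H_k = ker ∂_k / im ∂_{k+1}:

  H_0: rank C_0 − rank ∂_1 = 5 − 4 = 1, and the invariant factors of ∂_1 are all 1, so H_0 ≅ Z.
  H_1: rank ker ∂_1 − rank ∂_2 = (6 − 4) − 0 = 2, and there is no ∂_2, so H_1 ≅ Z^2.

As a check, the Euler characteristic is 5 − 6 = -1, which agrees with 1 − 2 = -1.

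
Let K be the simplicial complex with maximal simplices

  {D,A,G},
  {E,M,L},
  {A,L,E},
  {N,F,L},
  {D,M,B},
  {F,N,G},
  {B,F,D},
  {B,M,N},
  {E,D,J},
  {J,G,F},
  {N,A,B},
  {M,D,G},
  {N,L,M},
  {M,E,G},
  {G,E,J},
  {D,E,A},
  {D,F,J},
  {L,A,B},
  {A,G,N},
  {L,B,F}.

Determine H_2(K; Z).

We work with the vertex ordering A < B < D < E < F < G < J < L < M < N. The simplices of K, each written with vertices in increasing order, are:

  0-simplices (10): A, B, D, E, F, G, J, L, M, N
  1-simplices (30): AB, AD, AE, AG, AL, AN, BD, BF, BL, BM, BN, DE, DF, DG, DJ, DM, EG, EJ, EL, EM, FG, FJ, FL, FN, GJ, GM, GN, LM, LN, MN
  2-simplices (20): ABL, ABN, ADE, ADG, AEL, AGN, BDF, BDM, BFL, BMN, DEJ, DFJ, DGM, EGJ, EGM, ELM, FGJ, FGN, FLN, LMN

giving chain groups C_0 ≅ Z^10, C_1 ≅ Z^30, C_2 ≅ Z^20.

Boundary ∂_1: C_1 → C_0 is given by ∂[p,q] = [q] − [p]. For instance
  ∂AN = N − A.
The 10×30 boundary matrix has rank 9 and Smith normal form diag(1,1,1,1,1,1,1,1,1).

The boundary map ∂_2: C_2 → C_1 sends each 2-simplex [p,q,r] to [q,r] − [p,r] + [p,q]. For instance
  ∂DFJ = FJ − DJ + DF,
  ∂BFL = FL − BL + BF.
This gives a 30×20 integer matrix of rank 20; reducing to Smith normal form yields diagonal entries (1,1,1,1,1,1,1,1,1,1,1,1,1,1,1,1,1,1,1,2).

Reading off H_k = ker ∂_k / im ∂_{k+1}:

  H_2: rank ker ∂_2 − rank ∂_3 = (20 − 20) − 0 = 0, and there is no ∂_3, so H_2 ≅ 0.

H_2 = 0.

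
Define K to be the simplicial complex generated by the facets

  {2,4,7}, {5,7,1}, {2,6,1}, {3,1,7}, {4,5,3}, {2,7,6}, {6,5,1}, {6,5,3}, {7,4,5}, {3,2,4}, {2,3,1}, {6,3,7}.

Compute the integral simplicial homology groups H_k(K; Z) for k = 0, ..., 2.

H_0 = Z,  H_1 = Z/2,  H_2 = 0.

Order the vertices as 1 < 2 < 3 < 4 < 5 < 6 < 7. Listing each simplex with vertices in this order, K has dimension 2 with simplices:

  0-simplices (7): [1], [2], [3], [4], [5], [6], [7]
  1-simplices (18): [1,2], [1,3], [1,5], [1,6], [1,7], [2,3], [2,4], [2,6], [2,7], [3,4], [3,5], [3,6], [3,7], [4,5], [4,7], [5,6], [5,7], [6,7]
  2-simplices (12): [1,2,3], [1,2,6], [1,3,7], [1,5,6], [1,5,7], [2,3,4], [2,4,7], [2,6,7], [3,4,5], [3,5,6], [3,6,7], [4,5,7]

giving chain groups C_0 ≅ Z^7, C_1 ≅ Z^18, C_2 ≅ Z^12.

Boundary ∂_1: C_1 → C_0 is given by ∂[p,q] = [q] − [p]. For instance
  ∂[3,4] = [4] − [3].
This gives a 7×18 integer matrix of rank 6; reducing to Smith normal form yields diagonal entries (1,1,1,1,1,1).

∂_2: C_2 → C_1 acts by ∂[p,q,r] = [q,r] − [p,r] + [p,q]. For instance
  ∂[2,4,7] = [4,7] − [2,7] + [2,4],
  ∂[4,5,7] = [5,7] − [4,7] + [4,5].
This gives a 18×12 integer matrix of rank 12; reducing to Smith normal form yields diagonal entries (1,1,1,1,1,1,1,1,1,1,1,2).

From H_k ≅ ker(∂_k) / im(∂_{k+1}) we obtain:

  H_0: rank C_0 − rank ∂_1 = 7 − 6 = 1, and the invariant factors of ∂_1 are all 1, so H_0 ≅ Z.
  H_1: rank ker ∂_1 − rank ∂_2 = (18 − 6) − 12 = 0, and ∂_2 has invariant factor 2 > 1, so H_1 ≅ Z/2.
  H_2: rank ker ∂_2 − rank ∂_3 = (12 − 12) − 0 = 0, and there is no ∂_3, so H_2 ≅ 0.

As a check, the Euler characteristic is 7 − 18 + 12 = 1, which agrees with 1 − 0 + 0 = 1.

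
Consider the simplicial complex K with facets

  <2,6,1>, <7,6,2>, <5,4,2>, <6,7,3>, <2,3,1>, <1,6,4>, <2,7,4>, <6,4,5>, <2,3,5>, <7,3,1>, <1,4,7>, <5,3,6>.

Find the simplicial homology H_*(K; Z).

H_0 ≅ Z,  H_1 ≅ Z/2,  H_2 = 0.

K has 7 vertices, 18 edges, 12 triangles.
rank ∂_0 = 0, rank ∂_1 = 6 ⇒ b_0 = 7 − 0 − 6 = 1; all invariant factors of ∂_1 are 1 so no torsion. So H_0 = Z.
rank ∂_1 = 6, rank ∂_2 = 12 ⇒ b_1 = 18 − 6 − 12 = 0; ∂_2 has invariant factor(s) [2] giving torsion. So H_1 = Z/2.
rank ∂_2 = 12, rank ∂_3 = 0 ⇒ b_2 = 12 − 12 − 0 = 0. So H_2 = 0.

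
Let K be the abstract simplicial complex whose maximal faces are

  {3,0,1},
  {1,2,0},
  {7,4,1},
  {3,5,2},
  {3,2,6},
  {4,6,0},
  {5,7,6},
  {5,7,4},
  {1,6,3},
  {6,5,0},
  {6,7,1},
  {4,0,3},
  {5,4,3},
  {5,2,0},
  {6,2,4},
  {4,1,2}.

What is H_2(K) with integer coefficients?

H_2 ≅ Z.

K has 8 vertices, 24 edges, 16 triangles.
rank ∂_2 = 15, rank ∂_3 = 0 ⇒ b_2 = 16 − 15 − 0 = 1. So H_2 = Z.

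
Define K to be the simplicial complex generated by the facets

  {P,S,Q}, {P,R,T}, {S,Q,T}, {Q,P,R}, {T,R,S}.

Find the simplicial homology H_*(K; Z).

We work with the vertex ordering P < Q < R < S < T. The simplices of K, each written with vertices in increasing order, are:

  0-simplices (5): P, Q, R, S, T
  1-simplices (10): PQ, PR, PS, PT, QR, QS, QT, RS, RT, ST
  2-simplices (5): PQR, PQS, PRT, QST, RST

Hence C_0 ≅ Z^5, C_1 ≅ Z^10, C_2 ≅ Z^5.

∂_1: C_1 → C_0 sends each edge [p,q] (with p < q) to q − p. For instance
  ∂RT = T − R.
The 5×10 boundary matrix has rank 4 and Smith normal form diag(1,1,1,1).

The boundary map ∂_2: C_2 → C_1 maps a triangle to the signed sum of its edges. For instance
  ∂PRT = RT − PT + PR,
  ∂PQR = QR − PR + PQ.
The resulting 10×5 matrix has rank 5, and its Smith normal form has invariant factors (1,1,1,1,1).

Now H_k = ker ∂_k / im ∂_{k+1}, so:

  H_0: rank C_0 − rank ∂_1 = 5 − 4 = 1, and the invariant factors of ∂_1 are all 1, so H_0 ≅ Z.
  H_1: rank ker ∂_1 − rank ∂_2 = (10 − 4) − 5 = 1, and the invariant factors of ∂_2 are all 1, so H_1 ≅ Z.
  H_2: rank ker ∂_2 − rank ∂_3 = (5 − 5) − 0 = 0, and there is no ∂_3, so H_2 ≅ 0.

(K is a triangulation of the Möbius band.)

H_0 = Z,  H_1 = Z,  H_2 = 0.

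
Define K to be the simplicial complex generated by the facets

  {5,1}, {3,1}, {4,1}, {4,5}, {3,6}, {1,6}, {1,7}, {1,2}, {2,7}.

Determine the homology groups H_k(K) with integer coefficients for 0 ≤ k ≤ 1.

H_0 ≅ Z,  H_1 ≅ Z^3.

K has 7 vertices, 9 edges.
rank ∂_0 = 0, rank ∂_1 = 6 ⇒ b_0 = 7 − 0 − 6 = 1; all invariant factors of ∂_1 are 1 so no torsion. So H_0 ≅ Z.
rank ∂_1 = 6, rank ∂_2 = 0 ⇒ b_1 = 9 − 6 − 0 = 3. So H_1 ≅ Z^3.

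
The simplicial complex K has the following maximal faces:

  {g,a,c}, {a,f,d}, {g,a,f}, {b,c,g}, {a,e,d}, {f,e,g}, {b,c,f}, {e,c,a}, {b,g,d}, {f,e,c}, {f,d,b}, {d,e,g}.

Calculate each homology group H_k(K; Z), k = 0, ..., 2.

Take the total order a < b < c < d < e < f < g on the vertex set. Then K (dimension 2) consists of the simplices:

  0-simplices (7): a, b, c, d, e, f, g
  1-simplices (18): ac, ad, ae, af, ag, bc, bd, bf, bg, ce, cf, cg, de, df, dg, ef, eg, fg
  2-simplices (12): ace, acg, ade, adf, afg, bcf, bcg, bdf, bdg, cef, deg, efg

so the chain groups are C_0 ≅ Z^7, C_1 ≅ Z^18, C_2 ≅ Z^12.

∂_1: C_1 → C_0 maps an edge to its endpoints' difference, ∂[p,q] = q − p. For instance
  ∂df = f − d.
This gives a 7×18 integer matrix of rank 6; reducing to Smith normal form yields diagonal entries (1,1,1,1,1,1).

Boundary ∂_2: C_2 → C_1 maps a triangle to the signed sum of its edges. For instance
  ∂bdf = df − bf + bd,
  ∂afg = fg − ag + af.
The resulting 18×12 matrix has rank 12, and its Smith normal form has invariant factors (1,1,1,1,1,1,1,1,1,1,1,2).

Computing H_k = (kernel of ∂_k) / (image of ∂_{k+1}):

  H_0: rank C_0 − rank ∂_1 = 7 − 6 = 1, and the invariant factors of ∂_1 are all 1, so H_0 = Z.
  H_1: rank ker ∂_1 − rank ∂_2 = (18 − 6) − 12 = 0, and ∂_2 has invariant factor 2 > 1, so H_1 = Z/2.
  H_2: rank ker ∂_2 − rank ∂_3 = (12 − 12) − 0 = 0, and there is no ∂_3, so H_2 = 0.

H_0 = Z,  H_1 = Z/2,  H_2 = 0.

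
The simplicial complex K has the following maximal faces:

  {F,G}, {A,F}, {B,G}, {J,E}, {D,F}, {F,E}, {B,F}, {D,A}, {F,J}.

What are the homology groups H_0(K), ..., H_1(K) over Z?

Order the vertices as A < B < D < E < F < G < J. Listing each simplex with vertices in this order, K has dimension 1 with simplices:

  0-simplices (7): A, B, D, E, F, G, J
  1-simplices (9): AD, AF, BF, BG, DF, EF, EJ, FG, FJ

so the chain groups are C_0 ≅ Z^7, C_1 ≅ Z^9.

∂_1: C_1 → C_0 sends each edge [p,q] (with p < q) to q − p. For instance
  ∂FJ = J − F.
The resulting 7×9 matrix has rank 6, and its Smith normal form has invariant factors (1,1,1,1,1,1).

Computing H_k = (kernel of ∂_k) / (image of ∂_{k+1}):

  H_0: rank C_0 − rank ∂_1 = 7 − 6 = 1, and the invariant factors of ∂_1 are all 1, so H_0 = Z.
  H_1: rank ker ∂_1 − rank ∂_2 = (9 − 6) − 0 = 3, and there is no ∂_2, so H_1 = Z^3.

(K is a triangulation of a wedge of 3 circles.)

H_0 = Z,  H_1 = Z^3.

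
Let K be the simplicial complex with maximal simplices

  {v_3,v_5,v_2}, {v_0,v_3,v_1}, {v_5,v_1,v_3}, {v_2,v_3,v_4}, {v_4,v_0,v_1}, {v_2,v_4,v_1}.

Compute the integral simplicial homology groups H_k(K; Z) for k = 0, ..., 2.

Fix the vertex order v_0 < v_1 < v_2 < v_3 < v_4 < v_5 and write every simplex with vertices in increasing order. Then dim K = 2 and the simplices of K are:

  0-simplices (6): [v_0], [v_1], [v_2], [v_3], [v_4], [v_5]
  1-simplices (12): [v_0,v_1], [v_0,v_3], [v_0,v_4], [v_1,v_2], [v_1,v_3], [v_1,v_4], [v_1,v_5], [v_2,v_3], [v_2,v_4], [v_2,v_5], [v_3,v_4], [v_3,v_5]
  2-simplices (6): [v_0,v_1,v_3], [v_0,v_1,v_4], [v_1,v_2,v_4], [v_1,v_3,v_5], [v_2,v_3,v_4], [v_2,v_3,v_5]

Hence C_0 ≅ Z^6, C_1 ≅ Z^12, C_2 ≅ Z^6.

The boundary map ∂_1: C_1 → C_0 sends each edge [p,q] (with p < q) to q − p.
The 6×12 boundary matrix has rank 5 and Smith normal form diag(1,1,1,1,1).

The boundary map ∂_2: C_2 → C_1 acts by ∂[p,q,r] = [q,r] − [p,r] + [p,q]. For instance
  ∂[v_2,v_3,v_5] = [v_3,v_5] − [v_2,v_5] + [v_2,v_3],
  ∂[v_1,v_3,v_5] = [v_3,v_5] − [v_1,v_5] + [v_1,v_3].
As a 12×6 matrix over Z this has rank 6, with invariant factors (1,1,1,1,1,1).

Computing H_k = (kernel of ∂_k) / (image of ∂_{k+1}):

  H_0: rank C_0 − rank ∂_1 = 6 − 5 = 1, and the invariant factors of ∂_1 are all 1, so H_0 = Z.
  H_1: rank ker ∂_1 − rank ∂_2 = (12 − 5) − 6 = 1, and the invariant factors of ∂_2 are all 1, so H_1 = Z.
  H_2: rank ker ∂_2 − rank ∂_3 = (6 − 6) − 0 = 0, and there is no ∂_3, so H_2 = 0.

H_0 ≅ Z,  H_1 ≅ Z,  H_2 = 0.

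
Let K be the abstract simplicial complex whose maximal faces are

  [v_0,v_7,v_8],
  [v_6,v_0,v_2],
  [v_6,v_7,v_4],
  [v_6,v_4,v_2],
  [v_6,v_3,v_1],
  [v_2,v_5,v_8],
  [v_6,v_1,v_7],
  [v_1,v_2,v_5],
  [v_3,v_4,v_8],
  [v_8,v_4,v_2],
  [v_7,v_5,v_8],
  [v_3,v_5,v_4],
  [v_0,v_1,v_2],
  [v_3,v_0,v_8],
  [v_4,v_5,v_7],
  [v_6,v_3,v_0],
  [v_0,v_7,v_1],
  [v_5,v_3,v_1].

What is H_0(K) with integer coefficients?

H_0 ≅ Z.

Take the total order v_0 < v_1 < v_2 < v_3 < v_4 < v_5 < v_6 < v_7 < v_8 on the vertex set. Then K (dimension 2) consists of the simplices:

  0-simplices (9): [v_0], [v_1], [v_2], [v_3], [v_4], [v_5], [v_6], [v_7], [v_8]
  1-simplices (27): (27 of them)
  2-simplices (18): (18 of them)

giving chain groups C_0 ≅ Z^9, C_1 ≅ Z^27, C_2 ≅ Z^18.

The boundary map ∂_1: C_1 → C_0 sends each edge [p,q] (with p < q) to q − p.
The 9×27 boundary matrix has rank 8 and Smith normal form diag(1,1,1,1,1,1,1,1).

Boundary ∂_2: C_2 → C_1 maps a triangle to the signed sum of its edges. For instance
  ∂[v_1,v_6,v_7] = [v_6,v_7] − [v_1,v_7] + [v_1,v_6],
  ∂[v_0,v_1,v_2] = [v_1,v_2] − [v_0,v_2] + [v_0,v_1].
The resulting 27×18 matrix has rank 18, and its Smith normal form has invariant factors (1,1,1,1,1,1,1,1,1,1,1,1,1,1,1,1,1,2).

From H_k ≅ ker(∂_k) / im(∂_{k+1}) we obtain:

  H_0: rank C_0 − rank ∂_1 = 9 − 8 = 1, and the invariant factors of ∂_1 are all 1, so H_0 = Z.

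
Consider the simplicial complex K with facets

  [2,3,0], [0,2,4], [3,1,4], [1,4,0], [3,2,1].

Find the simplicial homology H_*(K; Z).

K has 5 vertices, 10 edges, 5 triangles.
rank ∂_0 = 0, rank ∂_1 = 4 ⇒ b_0 = 5 − 0 − 4 = 1; all invariant factors of ∂_1 are 1 so no torsion. So H_0 ≅ Z.
rank ∂_1 = 4, rank ∂_2 = 5 ⇒ b_1 = 10 − 4 − 5 = 1; all invariant factors of ∂_2 are 1 so no torsion. So H_1 ≅ Z.
rank ∂_2 = 5, rank ∂_3 = 0 ⇒ b_2 = 5 − 5 − 0 = 0. So H_2 ≅ 0.

H_0 = Z,  H_1 = Z,  H_2 = 0.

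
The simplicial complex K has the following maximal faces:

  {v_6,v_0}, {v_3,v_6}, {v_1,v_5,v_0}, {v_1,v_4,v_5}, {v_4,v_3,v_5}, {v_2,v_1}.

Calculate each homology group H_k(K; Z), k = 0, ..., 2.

H_0 ≅ Z,  H_1 ≅ Z,  H_2 = 0.

Take the total order v_0 < v_1 < v_2 < v_3 < v_4 < v_5 < v_6 on the vertex set. Then K (dimension 2) consists of the simplices:

  0-simplices (7): [v_0], [v_1], [v_2], [v_3], [v_4], [v_5], [v_6]
  1-simplices (10): [v_0,v_1], [v_0,v_5], [v_0,v_6], [v_1,v_2], [v_1,v_4], [v_1,v_5], [v_3,v_4], [v_3,v_5], [v_3,v_6], [v_4,v_5]
  2-simplices (3): [v_0,v_1,v_5], [v_1,v_4,v_5], [v_3,v_4,v_5]

so the chain groups are C_0 ≅ Z^7, C_1 ≅ Z^10, C_2 ≅ Z^3.

∂_1: C_1 → C_0 sends each edge [p,q] (with p < q) to q − p.
This gives a 7×10 integer matrix of rank 6; reducing to Smith normal form yields diagonal entries (1,1,1,1,1,1).

∂_2: C_2 → C_1 acts by ∂[p,q,r] = [q,r] − [p,r] + [p,q]. For instance
  ∂[v_0,v_1,v_5] = [v_1,v_5] − [v_0,v_5] + [v_0,v_1],
  ∂[v_1,v_4,v_5] = [v_4,v_5] − [v_1,v_5] + [v_1,v_4].
The 10×3 boundary matrix has rank 3 and Smith normal form diag(1,1,1).

From H_k ≅ ker(∂_k) / im(∂_{k+1}) we obtain:

  H_0: rank C_0 − rank ∂_1 = 7 − 6 = 1, and the invariant factors of ∂_1 are all 1, so H_0 = Z.
  H_1: rank ker ∂_1 − rank ∂_2 = (10 − 6) − 3 = 1, and the invariant factors of ∂_2 are all 1, so H_1 = Z.
  H_2: rank ker ∂_2 − rank ∂_3 = (3 − 3) − 0 = 0, and there is no ∂_3, so H_2 = 0.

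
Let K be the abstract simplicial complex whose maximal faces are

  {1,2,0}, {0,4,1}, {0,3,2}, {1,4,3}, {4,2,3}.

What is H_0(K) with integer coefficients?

We work with the vertex ordering 0 < 1 < 2 < 3 < 4. The simplices of K, each written with vertices in increasing order, are:

  0-simplices (5): [0], [1], [2], [3], [4]
  1-simplices (10): [0,1], [0,2], [0,3], [0,4], [1,2], [1,3], [1,4], [2,3], [2,4], [3,4]
  2-simplices (5): [0,1,2], [0,1,4], [0,2,3], [1,3,4], [2,3,4]

Hence C_0 ≅ Z^5, C_1 ≅ Z^10, C_2 ≅ Z^5.

Boundary ∂_1: C_1 → C_0 sends each edge [p,q] (with p < q) to q − p. For instance
  ∂[1,4] = [4] − [1].
The resulting 5×10 matrix has rank 4, and its Smith normal form has invariant factors (1,1,1,1).

Boundary ∂_2: C_2 → C_1 maps a triangle to the signed sum of its edges. For instance
  ∂[0,1,2] = [1,2] − [0,2] + [0,1],
  ∂[0,2,3] = [2,3] − [0,3] + [0,2].
This gives a 10×5 integer matrix of rank 5; reducing to Smith normal form yields diagonal entries (1,1,1,1,1).

Computing H_k = (kernel of ∂_k) / (image of ∂_{k+1}):

  H_0: rank C_0 − rank ∂_1 = 5 − 4 = 1, and the invariant factors of ∂_1 are all 1, so H_0 ≅ Z.

H_0 ≅ Z.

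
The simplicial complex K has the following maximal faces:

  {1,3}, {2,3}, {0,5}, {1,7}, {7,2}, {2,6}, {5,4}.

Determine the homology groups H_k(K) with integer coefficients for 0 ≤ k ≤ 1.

H_0 = Z^2,  H_1 = Z.

K has 8 vertices, 7 edges.
rank ∂_0 = 0, rank ∂_1 = 6 ⇒ b_0 = 8 − 0 − 6 = 2; all invariant factors of ∂_1 are 1 so no torsion. So H_0 ≅ Z^2.
rank ∂_1 = 6, rank ∂_2 = 0 ⇒ b_1 = 7 − 6 − 0 = 1. So H_1 ≅ Z.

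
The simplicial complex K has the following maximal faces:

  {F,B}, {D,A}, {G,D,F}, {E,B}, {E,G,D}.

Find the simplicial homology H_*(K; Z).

H_0 = Z,  H_1 = Z,  H_2 = 0.

Fix the vertex order A < B < D < E < F < G and write every simplex with vertices in increasing order. Then dim K = 2 and the simplices of K are:

  0-simplices (6): A, B, D, E, F, G
  1-simplices (8): AD, BE, BF, DE, DF, DG, EG, FG
  2-simplices (2): DEG, DFG

giving chain groups C_0 ≅ Z^6, C_1 ≅ Z^8, C_2 ≅ Z^2.

The boundary map ∂_1: C_1 → C_0 is given by ∂[p,q] = [q] − [p]. For instance
  ∂DE = E − D.
The 6×8 boundary matrix has rank 5 and Smith normal form diag(1,1,1,1,1).

Boundary ∂_2: C_2 → C_1 acts by ∂[p,q,r] = [q,r] − [p,r] + [p,q]. For instance
  ∂DFG = FG − DG + DF,
  ∂DEG = EG − DG + DE.
The 8×2 boundary matrix has rank 2 and Smith normal form diag(1,1).

Computing H_k = (kernel of ∂_k) / (image of ∂_{k+1}):

  H_0: rank C_0 − rank ∂_1 = 6 − 5 = 1, and the invariant factors of ∂_1 are all 1, so H_0 = Z.
  H_1: rank ker ∂_1 − rank ∂_2 = (8 − 5) − 2 = 1, and the invariant factors of ∂_2 are all 1, so H_1 = Z.
  H_2: rank ker ∂_2 − rank ∂_3 = (2 − 2) − 0 = 0, and there is no ∂_3, so H_2 = 0.

As a check, the Euler characteristic is 6 − 8 + 2 = 0, which agrees with 1 − 1 + 0 = 0.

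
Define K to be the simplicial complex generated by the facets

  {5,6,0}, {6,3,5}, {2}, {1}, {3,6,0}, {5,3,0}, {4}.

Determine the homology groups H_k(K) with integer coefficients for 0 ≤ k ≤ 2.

H_0 = Z^4,  H_1 = 0,  H_2 = Z.

K has 7 vertices, 6 edges, 4 triangles.
rank ∂_0 = 0, rank ∂_1 = 3 ⇒ b_0 = 7 − 0 − 3 = 4; all invariant factors of ∂_1 are 1 so no torsion. So H_0 ≅ Z^4.
rank ∂_1 = 3, rank ∂_2 = 3 ⇒ b_1 = 6 − 3 − 3 = 0; all invariant factors of ∂_2 are 1 so no torsion. So H_1 ≅ 0.
rank ∂_2 = 3, rank ∂_3 = 0 ⇒ b_2 = 4 − 3 − 0 = 1. So H_2 ≅ Z.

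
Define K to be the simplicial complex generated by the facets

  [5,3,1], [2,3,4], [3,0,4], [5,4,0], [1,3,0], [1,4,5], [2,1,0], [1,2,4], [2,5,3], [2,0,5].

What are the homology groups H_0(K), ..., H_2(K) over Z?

H_0 ≅ Z,  H_1 ≅ Z/2,  H_2 = 0.

Order the vertices as 0 < 1 < 2 < 3 < 4 < 5. Listing each simplex with vertices in this order, K has dimension 2 with simplices:

  0-simplices (6): [0], [1], [2], [3], [4], [5]
  1-simplices (15): [0,1], [0,2], [0,3], [0,4], [0,5], [1,2], [1,3], [1,4], [1,5], [2,3], [2,4], [2,5], [3,4], [3,5], [4,5]
  2-simplices (10): [0,1,2], [0,1,3], [0,2,5], [0,3,4], [0,4,5], [1,2,4], [1,3,5], [1,4,5], [2,3,4], [2,3,5]

giving chain groups C_0 ≅ Z^6, C_1 ≅ Z^15, C_2 ≅ Z^10.

Boundary ∂_1: C_1 → C_0 is given by ∂[p,q] = [q] − [p]. For instance
  ∂[1,3] = [3] − [1].
The 6×15 boundary matrix has rank 5 and Smith normal form diag(1,1,1,1,1).

The boundary map ∂_2: C_2 → C_1 sends each 2-simplex [p,q,r] to [q,r] − [p,r] + [p,q]. For instance
  ∂[0,2,5] = [2,5] − [0,5] + [0,2],
  ∂[2,3,5] = [3,5] − [2,5] + [2,3].
This gives a 15×10 integer matrix of rank 10; reducing to Smith normal form yields diagonal entries (1,1,1,1,1,1,1,1,1,2).

Now H_k = ker ∂_k / im ∂_{k+1}, so:

  H_0: rank C_0 − rank ∂_1 = 6 − 5 = 1, and the invariant factors of ∂_1 are all 1, so H_0 ≅ Z.
  H_1: rank ker ∂_1 − rank ∂_2 = (15 − 5) − 10 = 0, and ∂_2 has invariant factor 2 > 1, so H_1 ≅ Z/2.
  H_2: rank ker ∂_2 − rank ∂_3 = (10 − 10) − 0 = 0, and there is no ∂_3, so H_2 ≅ 0.

As a check, the Euler characteristic is 6 − 15 + 10 = 1, which agrees with 1 − 0 + 0 = 1.
(K is a triangulation of the real projective plane RP^2.)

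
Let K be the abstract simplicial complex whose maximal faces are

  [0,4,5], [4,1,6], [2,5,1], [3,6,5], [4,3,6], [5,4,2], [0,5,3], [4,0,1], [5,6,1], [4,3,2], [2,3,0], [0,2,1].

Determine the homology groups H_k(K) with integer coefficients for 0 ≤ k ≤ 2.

Take the total order 0 < 1 < 2 < 3 < 4 < 5 < 6 on the vertex set. Then K (dimension 2) consists of the simplices:

  0-simplices (7): [0], [1], [2], [3], [4], [5], [6]
  1-simplices (18): [0,1], [0,2], [0,3], [0,4], [0,5], [1,2], [1,4], [1,5], [1,6], [2,3], [2,4], [2,5], [3,4], [3,5], [3,6], [4,5], [4,6], [5,6]
  2-simplices (12): [0,1,2], [0,1,4], [0,2,3], [0,3,5], [0,4,5], [1,2,5], [1,4,6], [1,5,6], [2,3,4], [2,4,5], [3,4,6], [3,5,6]

giving chain groups C_0 ≅ Z^7, C_1 ≅ Z^18, C_2 ≅ Z^12.

∂_1: C_1 → C_0 maps an edge to its endpoints' difference, ∂[p,q] = q − p. For instance
  ∂[2,3] = [3] − [2].
This gives a 7×18 integer matrix of rank 6; reducing to Smith normal form yields diagonal entries (1,1,1,1,1,1).

∂_2: C_2 → C_1 sends each 2-simplex [p,q,r] to [q,r] − [p,r] + [p,q]. For instance
  ∂[1,4,6] = [4,6] − [1,6] + [1,4],
  ∂[0,3,5] = [3,5] − [0,5] + [0,3].
This gives a 18×12 integer matrix of rank 12; reducing to Smith normal form yields diagonal entries (1,1,1,1,1,1,1,1,1,1,1,2).

Computing H_k = (kernel of ∂_k) / (image of ∂_{k+1}):

  H_0: rank C_0 − rank ∂_1 = 7 − 6 = 1, and the invariant factors of ∂_1 are all 1, so H_0 = Z.
  H_1: rank ker ∂_1 − rank ∂_2 = (18 − 6) − 12 = 0, and ∂_2 has invariant factor 2 > 1, so H_1 = Z/2Z.
  H_2: rank ker ∂_2 − rank ∂_3 = (12 − 12) − 0 = 0, and there is no ∂_3, so H_2 = 0.

(K is a triangulation of the real projective plane RP^2.)

H_0 ≅ Z,  H_1 ≅ Z/2Z,  H_2 = 0.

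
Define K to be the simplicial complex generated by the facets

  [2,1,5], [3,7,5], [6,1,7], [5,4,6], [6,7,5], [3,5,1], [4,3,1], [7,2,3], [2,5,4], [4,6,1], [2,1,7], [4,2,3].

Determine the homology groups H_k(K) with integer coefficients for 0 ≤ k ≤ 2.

K has 7 vertices, 18 edges, 12 triangles.
rank ∂_0 = 0, rank ∂_1 = 6 ⇒ b_0 = 7 − 0 − 6 = 1; all invariant factors of ∂_1 are 1 so no torsion. So H_0 ≅ Z.
rank ∂_1 = 6, rank ∂_2 = 12 ⇒ b_1 = 18 − 6 − 12 = 0; ∂_2 has invariant factor(s) [2] giving torsion. So H_1 ≅ Z/2.
rank ∂_2 = 12, rank ∂_3 = 0 ⇒ b_2 = 12 − 12 − 0 = 0. So H_2 ≅ 0.

H_0 = Z,  H_1 = Z/2,  H_2 = 0.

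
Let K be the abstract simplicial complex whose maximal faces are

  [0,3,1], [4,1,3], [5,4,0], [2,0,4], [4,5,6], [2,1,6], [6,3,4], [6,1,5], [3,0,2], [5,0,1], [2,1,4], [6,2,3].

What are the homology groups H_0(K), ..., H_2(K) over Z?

H_0 ≅ Z,  H_1 ≅ Z/2,  H_2 = 0.

Order the vertices as 0 < 1 < 2 < 3 < 4 < 5 < 6. Listing each simplex with vertices in this order, K has dimension 2 with simplices:

  0-simplices (7): [0], [1], [2], [3], [4], [5], [6]
  1-simplices (18): [0,1], [0,2], [0,3], [0,4], [0,5], [1,2], [1,3], [1,4], [1,5], [1,6], [2,3], [2,4], [2,6], [3,4], [3,6], [4,5], [4,6], [5,6]
  2-simplices (12): [0,1,3], [0,1,5], [0,2,3], [0,2,4], [0,4,5], [1,2,4], [1,2,6], [1,3,4], [1,5,6], [2,3,6], [3,4,6], [4,5,6]

giving chain groups C_0 ≅ Z^7, C_1 ≅ Z^18, C_2 ≅ Z^12.

∂_1: C_1 → C_0 is given by ∂[p,q] = [q] − [p]. For instance
  ∂[4,6] = [6] − [4].
This gives a 7×18 integer matrix of rank 6; reducing to Smith normal form yields diagonal entries (1,1,1,1,1,1).

The boundary map ∂_2: C_2 → C_1 maps a triangle to the signed sum of its edges. For instance
  ∂[4,5,6] = [5,6] − [4,6] + [4,5],
  ∂[0,2,3] = [2,3] − [0,3] + [0,2].
As a 18×12 matrix over Z this has rank 12, with invariant factors (1,1,1,1,1,1,1,1,1,1,1,2).

From H_k ≅ ker(∂_k) / im(∂_{k+1}) we obtain:

  H_0: rank C_0 − rank ∂_1 = 7 − 6 = 1, and the invariant factors of ∂_1 are all 1, so H_0 ≅ Z.
  H_1: rank ker ∂_1 − rank ∂_2 = (18 − 6) − 12 = 0, and ∂_2 has invariant factor 2 > 1, so H_1 ≅ Z/2.
  H_2: rank ker ∂_2 − rank ∂_3 = (12 − 12) − 0 = 0, and there is no ∂_3, so H_2 ≅ 0.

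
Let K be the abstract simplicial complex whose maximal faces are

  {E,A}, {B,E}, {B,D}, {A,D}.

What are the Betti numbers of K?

b_0 = 1, b_1 = 1.

Fix the vertex order A < B < D < E and write every simplex with vertices in increasing order. Then dim K = 1 and the simplices of K are:

  0-simplices (4): A, B, D, E
  1-simplices (4): AD, AE, BD, BE

giving chain groups C_0 ≅ Z^4, C_1 ≅ Z^4.

Boundary ∂_1: C_1 → C_0 sends each edge [p,q] (with p < q) to q − p. For instance
  ∂BD = D − B.
This gives a 4×4 integer matrix of rank 3; reducing to Smith normal form yields diagonal entries (1,1,1).

Computing H_k = (kernel of ∂_k) / (image of ∂_{k+1}):

  H_0: rank C_0 − rank ∂_1 = 4 − 3 = 1, and the invariant factors of ∂_1 are all 1, so H_0 ≅ Z.
  H_1: rank ker ∂_1 − rank ∂_2 = (4 − 3) − 0 = 1, and there is no ∂_2, so H_1 ≅ Z.

Hence the Betti numbers are b_0 = 1, b_1 = 1.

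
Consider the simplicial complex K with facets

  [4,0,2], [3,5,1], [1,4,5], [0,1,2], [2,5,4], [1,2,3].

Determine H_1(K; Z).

Order the vertices as 0 < 1 < 2 < 3 < 4 < 5. Listing each simplex with vertices in this order, K has dimension 2 with simplices:

  0-simplices (6): [0], [1], [2], [3], [4], [5]
  1-simplices (12): [0,1], [0,2], [0,4], [1,2], [1,3], [1,4], [1,5], [2,3], [2,4], [2,5], [3,5], [4,5]
  2-simplices (6): [0,1,2], [0,2,4], [1,2,3], [1,3,5], [1,4,5], [2,4,5]

so the chain groups are C_0 ≅ Z^6, C_1 ≅ Z^12, C_2 ≅ Z^6.

Boundary ∂_1: C_1 → C_0 sends each edge [p,q] (with p < q) to q − p.
The 6×12 boundary matrix has rank 5 and Smith normal form diag(1,1,1,1,1).

The boundary map ∂_2: C_2 → C_1 maps a triangle to the signed sum of its edges. For instance
  ∂[1,2,3] = [2,3] − [1,3] + [1,2],
  ∂[0,1,2] = [1,2] − [0,2] + [0,1].
The resulting 12×6 matrix has rank 6, and its Smith normal form has invariant factors (1,1,1,1,1,1).

From H_k ≅ ker(∂_k) / im(∂_{k+1}) we obtain:

  H_1: rank ker ∂_1 − rank ∂_2 = (12 − 5) − 6 = 1, and the invariant factors of ∂_2 are all 1, so H_1 ≅ Z.

(K is a triangulation of the cylinder S^1 x I.)

H_1 = Z.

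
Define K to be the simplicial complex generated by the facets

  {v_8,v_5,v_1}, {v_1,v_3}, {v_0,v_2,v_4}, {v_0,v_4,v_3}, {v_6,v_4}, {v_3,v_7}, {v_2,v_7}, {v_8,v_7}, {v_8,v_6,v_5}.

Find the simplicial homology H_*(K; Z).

H_0 = Z,  H_1 = Z^3,  H_2 = 0.

Order the vertices as v_0 < v_1 < v_2 < v_3 < v_4 < v_5 < v_6 < v_7 < v_8. Listing each simplex with vertices in this order, K has dimension 2 with simplices:

  0-simplices (9): [v_0], [v_1], [v_2], [v_3], [v_4], [v_5], [v_6], [v_7], [v_8]
  1-simplices (15): (15 of them)
  2-simplices (4): [v_0,v_2,v_4], [v_0,v_3,v_4], [v_1,v_5,v_8], [v_5,v_6,v_8]

Hence C_0 ≅ Z^9, C_1 ≅ Z^15, C_2 ≅ Z^4.

∂_1: C_1 → C_0 sends each edge [p,q] (with p < q) to q − p. For instance
  ∂[v_4,v_6] = [v_6] − [v_4].
The 9×15 boundary matrix has rank 8 and Smith normal form diag(1,1,1,1,1,1,1,1).

∂_2: C_2 → C_1 sends each 2-simplex [p,q,r] to [q,r] − [p,r] + [p,q]. For instance
  ∂[v_1,v_5,v_8] = [v_5,v_8] − [v_1,v_8] + [v_1,v_5],
  ∂[v_5,v_6,v_8] = [v_6,v_8] − [v_5,v_8] + [v_5,v_6].
The resulting 15×4 matrix has rank 4, and its Smith normal form has invariant factors (1,1,1,1).

From H_k ≅ ker(∂_k) / im(∂_{k+1}) we obtain:

  H_0: rank C_0 − rank ∂_1 = 9 − 8 = 1, and the invariant factors of ∂_1 are all 1, so H_0 = Z.
  H_1: rank ker ∂_1 − rank ∂_2 = (15 − 8) − 4 = 3, and the invariant factors of ∂_2 are all 1, so H_1 = Z^3.
  H_2: rank ker ∂_2 − rank ∂_3 = (4 − 4) − 0 = 0, and there is no ∂_3, so H_2 = 0.

As a check, the Euler characteristic is 9 − 15 + 4 = -2, which agrees with 1 − 3 + 0 = -2.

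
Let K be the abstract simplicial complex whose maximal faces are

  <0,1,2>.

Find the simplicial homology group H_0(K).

H_0 ≅ Z.

We work with the vertex ordering 0 < 1 < 2. The simplices of K, each written with vertices in increasing order, are:

  0-simplices (3): [0], [1], [2]
  1-simplices (3): [0,1], [0,2], [1,2]
  2-simplices (1): [0,1,2]

Hence C_0 ≅ Z^3, C_1 ≅ Z^3, C_2 ≅ Z^1.

∂_1: C_1 → C_0 maps an edge to its endpoints' difference, ∂[p,q] = q − p. For instance
  ∂[0,1] = [1] − [0].
This gives a 3×3 integer matrix of rank 2; reducing to Smith normal form yields diagonal entries (1,1).

The boundary map ∂_2: C_2 → C_1 sends each 2-simplex [p,q,r] to [q,r] − [p,r] + [p,q]. For instance
  ∂[0,1,2] = [1,2] − [0,2] + [0,1].
The resulting 3×1 matrix has rank 1, and its Smith normal form has invariant factors (1).

From H_k ≅ ker(∂_k) / im(∂_{k+1}) we obtain:

  H_0: rank C_0 − rank ∂_1 = 3 − 2 = 1, and the invariant factors of ∂_1 are all 1, so H_0 ≅ Z.

(K is a triangulation of the 2-simplex.)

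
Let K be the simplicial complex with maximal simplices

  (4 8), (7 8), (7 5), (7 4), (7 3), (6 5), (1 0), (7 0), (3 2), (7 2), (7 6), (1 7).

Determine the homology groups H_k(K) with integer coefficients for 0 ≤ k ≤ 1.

H_0 = Z,  H_1 = Z^4.

K has 9 vertices, 12 edges.
rank ∂_0 = 0, rank ∂_1 = 8 ⇒ b_0 = 9 − 0 − 8 = 1; all invariant factors of ∂_1 are 1 so no torsion. So H_0 = Z.
rank ∂_1 = 8, rank ∂_2 = 0 ⇒ b_1 = 12 − 8 − 0 = 4. So H_1 = Z^4.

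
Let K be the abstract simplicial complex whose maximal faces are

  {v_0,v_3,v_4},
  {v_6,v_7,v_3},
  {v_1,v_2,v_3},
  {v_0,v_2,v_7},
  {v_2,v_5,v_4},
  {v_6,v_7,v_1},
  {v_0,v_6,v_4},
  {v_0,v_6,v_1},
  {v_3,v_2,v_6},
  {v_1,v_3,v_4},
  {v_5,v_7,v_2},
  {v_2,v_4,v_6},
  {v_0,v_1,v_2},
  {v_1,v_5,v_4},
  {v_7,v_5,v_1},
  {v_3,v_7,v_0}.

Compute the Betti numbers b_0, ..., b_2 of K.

We work with the vertex ordering v_0 < v_1 < v_2 < v_3 < v_4 < v_5 < v_6 < v_7. The simplices of K, each written with vertices in increasing order, are:

  0-simplices (8): [v_0], [v_1], [v_2], [v_3], [v_4], [v_5], [v_6], [v_7]
  1-simplices (24): (24 of them)
  2-simplices (16): (16 of them)

Hence C_0 ≅ Z^8, C_1 ≅ Z^24, C_2 ≅ Z^16.

The boundary map ∂_1: C_1 → C_0 is given by ∂[p,q] = [q] − [p].
As a 8×24 matrix over Z this has rank 7, with invariant factors (1,1,1,1,1,1,1).

The boundary map ∂_2: C_2 → C_1 acts by ∂[p,q,r] = [q,r] − [p,r] + [p,q]. For instance
  ∂[v_1,v_3,v_4] = [v_3,v_4] − [v_1,v_4] + [v_1,v_3],
  ∂[v_2,v_3,v_6] = [v_3,v_6] − [v_2,v_6] + [v_2,v_3].
The 24×16 boundary matrix has rank 15 and Smith normal form diag(1,1,1,1,1,1,1,1,1,1,1,1,1,1,1).

From H_k ≅ ker(∂_k) / im(∂_{k+1}) we obtain:

  H_0: rank C_0 − rank ∂_1 = 8 − 7 = 1, and the invariant factors of ∂_1 are all 1, so H_0 ≅ Z.
  H_1: rank ker ∂_1 − rank ∂_2 = (24 − 7) − 15 = 2, and the invariant factors of ∂_2 are all 1, so H_1 ≅ Z^2.
  H_2: rank ker ∂_2 − rank ∂_3 = (16 − 15) − 0 = 1, and there is no ∂_3, so H_2 ≅ Z.

As a check, the Euler characteristic is 8 − 24 + 16 = 0, which agrees with 1 − 2 + 1 = 0.
(K is a triangulation of the torus T^2.)

Hence the Betti numbers are b_0 = 1, b_1 = 2, b_2 = 1.

b_0 = 1, b_1 = 2, b_2 = 1.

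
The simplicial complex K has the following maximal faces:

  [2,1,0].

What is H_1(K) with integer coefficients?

H_1 = 0.

We work with the vertex ordering 0 < 1 < 2. The simplices of K, each written with vertices in increasing order, are:

  0-simplices (3): [0], [1], [2]
  1-simplices (3): [0,1], [0,2], [1,2]
  2-simplices (1): [0,1,2]

so the chain groups are C_0 ≅ Z^3, C_1 ≅ Z^3, C_2 ≅ Z^1.

The boundary map ∂_1: C_1 → C_0 sends each edge [p,q] (with p < q) to q − p. For instance
  ∂[0,2] = [2] − [0].
This gives a 3×3 integer matrix of rank 2; reducing to Smith normal form yields diagonal entries (1,1).

The boundary map ∂_2: C_2 → C_1 acts by ∂[p,q,r] = [q,r] − [p,r] + [p,q]. For instance
  ∂[0,1,2] = [1,2] − [0,2] + [0,1].
The resulting 3×1 matrix has rank 1, and its Smith normal form has invariant factors (1).

Computing H_k = (kernel of ∂_k) / (image of ∂_{k+1}):

  H_1: rank ker ∂_1 − rank ∂_2 = (3 − 2) − 1 = 0, and the invariant factors of ∂_2 are all 1, so H_1 ≅ 0.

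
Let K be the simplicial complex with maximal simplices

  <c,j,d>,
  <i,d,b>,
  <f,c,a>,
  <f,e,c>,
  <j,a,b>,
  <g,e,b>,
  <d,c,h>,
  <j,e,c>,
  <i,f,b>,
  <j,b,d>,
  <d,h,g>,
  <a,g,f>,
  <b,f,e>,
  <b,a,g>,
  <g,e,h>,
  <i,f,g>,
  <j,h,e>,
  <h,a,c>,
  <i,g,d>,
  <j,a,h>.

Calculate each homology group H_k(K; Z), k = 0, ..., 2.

H_0 ≅ Z,  H_1 ≅ Z ⊕ Z/2,  H_2 = 0.

Order the vertices as a < b < c < d < e < f < g < h < i < j. Listing each simplex with vertices in this order, K has dimension 2 with simplices:

  0-simplices (10): a, b, c, d, e, f, g, h, i, j
  1-simplices (30): ab, ac, af, ag, ah, aj, bd, be, bf, bg, bi, bj, cd, ce, cf, ch, cj, dg, dh, di, dj, ef, eg, eh, ej, fg, fi, gh, gi, hj
  2-simplices (20): abg, abj, acf, ach, afg, ahj, bdi, bdj, bef, beg, bfi, cdh, cdj, cef, cej, dgh, dgi, egh, ehj, fgi

giving chain groups C_0 ≅ Z^10, C_1 ≅ Z^30, C_2 ≅ Z^20.

∂_1: C_1 → C_0 is given by ∂[p,q] = [q] − [p]. For instance
  ∂aj = j − a.
The resulting 10×30 matrix has rank 9, and its Smith normal form has invariant factors (1,1,1,1,1,1,1,1,1).

Boundary ∂_2: C_2 → C_1 acts by ∂[p,q,r] = [q,r] − [p,r] + [p,q]. For instance
  ∂abj = bj − aj + ab,
  ∂abg = bg − ag + ab.
The resulting 30×20 matrix has rank 20, and its Smith normal form has invariant factors (1,1,1,1,1,1,1,1,1,1,1,1,1,1,1,1,1,1,1,2).

From H_k ≅ ker(∂_k) / im(∂_{k+1}) we obtain:

  H_0: rank C_0 − rank ∂_1 = 10 − 9 = 1, and the invariant factors of ∂_1 are all 1, so H_0 = Z.
  H_1: rank ker ∂_1 − rank ∂_2 = (30 − 9) − 20 = 1, and ∂_2 has invariant factor 2 > 1, so H_1 = Z ⊕ Z/2.
  H_2: rank ker ∂_2 − rank ∂_3 = (20 − 20) − 0 = 0, and there is no ∂_3, so H_2 = 0.

As a check, the Euler characteristic is 10 − 30 + 20 = 0, which agrees with 1 − 1 + 0 = 0.
(K is a triangulation of the Klein bottle.)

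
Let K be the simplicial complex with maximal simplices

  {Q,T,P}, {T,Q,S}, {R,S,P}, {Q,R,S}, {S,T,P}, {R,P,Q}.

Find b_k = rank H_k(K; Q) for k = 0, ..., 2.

b_0 = 1, b_1 = 0, b_2 = 1.

Order the vertices as P < Q < R < S < T. Listing each simplex with vertices in this order, K has dimension 2 with simplices:

  0-simplices (5): P, Q, R, S, T
  1-simplices (9): PQ, PR, PS, PT, QR, QS, QT, RS, ST
  2-simplices (6): PQR, PQT, PRS, PST, QRS, QST

so the chain groups are C_0 ≅ Z^5, C_1 ≅ Z^9, C_2 ≅ Z^6.

Boundary ∂_1: C_1 → C_0 is given by ∂[p,q] = [q] − [p]. For instance
  ∂PQ = Q − P.
The resulting 5×9 matrix has rank 4, and its Smith normal form has invariant factors (1,1,1,1).

Boundary ∂_2: C_2 → C_1 maps a triangle to the signed sum of its edges. For instance
  ∂PRS = RS − PS + PR,
  ∂PQR = QR − PR + PQ.
The resulting 9×6 matrix has rank 5, and its Smith normal form has invariant factors (1,1,1,1,1).

Now H_k = ker ∂_k / im ∂_{k+1}, so:

  H_0: rank C_0 − rank ∂_1 = 5 − 4 = 1, and the invariant factors of ∂_1 are all 1, so H_0 = Z.
  H_1: rank ker ∂_1 − rank ∂_2 = (9 − 4) − 5 = 0, and the invariant factors of ∂_2 are all 1, so H_1 = 0.
  H_2: rank ker ∂_2 − rank ∂_3 = (6 − 5) − 0 = 1, and there is no ∂_3, so H_2 = Z.

Hence the Betti numbers are b_0 = 1, b_1 = 0, b_2 = 1.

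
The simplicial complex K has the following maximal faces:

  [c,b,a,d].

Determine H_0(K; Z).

Fix the vertex order a < b < c < d and write every simplex with vertices in increasing order. Then dim K = 3 and the simplices of K are:

  0-simplices (4): a, b, c, d
  1-simplices (6): ab, ac, ad, bc, bd, cd
  2-simplices (4): abc, abd, acd, bcd
  3-simplices (1): abcd

so the chain groups are C_0 ≅ Z^4, C_1 ≅ Z^6, C_2 ≅ Z^4, C_3 ≅ Z^1.

∂_1: C_1 → C_0 maps an edge to its endpoints' difference, ∂[p,q] = q − p.
The resulting 4×6 matrix has rank 3, and its Smith normal form has invariant factors (1,1,1).

Boundary ∂_2: C_2 → C_1 sends each 2-simplex [p,q,r] to [q,r] − [p,r] + [p,q]. For instance
  ∂abd = bd − ad + ab,
  ∂abc = bc − ac + ab.
This gives a 6×4 integer matrix of rank 3; reducing to Smith normal form yields diagonal entries (1,1,1).

Boundary ∂_3: C_3 → C_2 sends each 3-simplex σ to the alternating sum Σ_i (−1)^i (σ with its i-th vertex removed). For instance
  ∂abcd = bcd − acd + abd − abc.
This gives a 4×1 integer matrix of rank 1; reducing to Smith normal form yields diagonal entries (1).

Reading off H_k = ker ∂_k / im ∂_{k+1}:

  H_0: rank C_0 − rank ∂_1 = 4 − 3 = 1, and the invariant factors of ∂_1 are all 1, so H_0 = Z.

H_0 = Z.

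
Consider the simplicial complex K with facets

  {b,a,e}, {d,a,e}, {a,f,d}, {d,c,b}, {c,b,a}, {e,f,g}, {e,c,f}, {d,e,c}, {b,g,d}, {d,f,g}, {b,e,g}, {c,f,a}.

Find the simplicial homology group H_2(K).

Take the total order a < b < c < d < e < f < g on the vertex set. Then K (dimension 2) consists of the simplices:

  0-simplices (7): a, b, c, d, e, f, g
  1-simplices (18): ab, ac, ad, ae, af, bc, bd, be, bg, cd, ce, cf, de, df, dg, ef, eg, fg
  2-simplices (12): abc, abe, acf, ade, adf, bcd, bdg, beg, cde, cef, dfg, efg

so the chain groups are C_0 ≅ Z^7, C_1 ≅ Z^18, C_2 ≅ Z^12.

The boundary map ∂_1: C_1 → C_0 is given by ∂[p,q] = [q] − [p]. For instance
  ∂dg = g − d.
This gives a 7×18 integer matrix of rank 6; reducing to Smith normal form yields diagonal entries (1,1,1,1,1,1).

Boundary ∂_2: C_2 → C_1 acts by ∂[p,q,r] = [q,r] − [p,r] + [p,q]. For instance
  ∂bcd = cd − bd + bc,
  ∂adf = df − af + ad.
As a 18×12 matrix over Z this has rank 12, with invariant factors (1,1,1,1,1,1,1,1,1,1,1,2).

From H_k ≅ ker(∂_k) / im(∂_{k+1}) we obtain:

  H_2: rank ker ∂_2 − rank ∂_3 = (12 − 12) − 0 = 0, and there is no ∂_3, so H_2 ≅ 0.

H_2 ≅ 0.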